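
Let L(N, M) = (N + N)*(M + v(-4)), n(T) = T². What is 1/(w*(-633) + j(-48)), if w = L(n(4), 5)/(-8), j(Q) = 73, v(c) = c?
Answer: 1/2605 ≈ 0.00038388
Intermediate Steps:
L(N, M) = 2*N*(-4 + M) (L(N, M) = (N + N)*(M - 4) = (2*N)*(-4 + M) = 2*N*(-4 + M))
w = -4 (w = (2*4²*(-4 + 5))/(-8) = (2*16*1)*(-⅛) = 32*(-⅛) = -4)
1/(w*(-633) + j(-48)) = 1/(-4*(-633) + 73) = 1/(2532 + 73) = 1/2605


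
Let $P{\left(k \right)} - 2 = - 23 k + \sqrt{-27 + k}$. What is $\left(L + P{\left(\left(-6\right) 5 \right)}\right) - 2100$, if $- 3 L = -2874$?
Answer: $-450 + i \sqrt{57} \approx -450.0 + 7.5498 i$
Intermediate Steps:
$L = 958$ ($L = \left(- \frac{1}{3}\right) \left(-2874\right) = 958$)
$P{\left(k \right)} = 2 + \sqrt{-27 + k} - 23 k$ ($P{\left(k \right)} = 2 - \left(- \sqrt{-27 + k} + 23 k\right) = 2 + \sqrt{-27 + k} - 23 k$)
$\left(L + P{\left(\left(-6\right) 5 \right)}\right) - 2100 = \left(958 + \left(2 + \sqrt{-27 - 30} - 23 \left(\left(-6\right) 5\right)\right)\right) - 2100 = \left(958 + \left(2 + \sqrt{-27 - 30} - -690\right)\right) - 2100 = \left(958 + \left(2 + \sqrt{-57} + 690\right)\right) - 2100 = \left(958 + \left(2 + i \sqrt{57} + 690\right)\right) - 2100 = \left(958 + \left(692 + i \sqrt{57}\right)\right) - 2100 = \left(1650 + i \sqrt{57}\right) - 2100 = -450 + i \sqrt{57}$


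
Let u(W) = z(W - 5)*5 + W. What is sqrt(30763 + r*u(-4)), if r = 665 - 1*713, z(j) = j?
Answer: sqrt(33115) ≈ 181.98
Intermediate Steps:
u(W) = -25 + 6*W (u(W) = (W - 5)*5 + W = (-5 + W)*5 + W = (-25 + 5*W) + W = -25 + 6*W)
r = -48 (r = 665 - 713 = -48)
sqrt(30763 + r*u(-4)) = sqrt(30763 - 48*(-25 + 6*(-4))) = sqrt(30763 - 48*(-25 - 24)) = sqrt(30763 - 48*(-49)) = sqrt(30763 + 2352) = sqrt(33115)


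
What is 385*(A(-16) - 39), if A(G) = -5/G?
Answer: -238315/16 ≈ -14895.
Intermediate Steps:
385*(A(-16) - 39) = 385*(-5/(-16) - 39) = 385*(-5*(-1/16) - 39) = 385*(5/16 - 39) = 385*(-619/16) = -238315/16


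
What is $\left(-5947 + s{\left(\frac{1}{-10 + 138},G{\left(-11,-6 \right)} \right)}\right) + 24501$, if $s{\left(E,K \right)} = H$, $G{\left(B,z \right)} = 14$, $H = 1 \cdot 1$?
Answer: $18555$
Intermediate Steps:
$H = 1$
$s{\left(E,K \right)} = 1$
$\left(-5947 + s{\left(\frac{1}{-10 + 138},G{\left(-11,-6 \right)} \right)}\right) + 24501 = \left(-5947 + 1\right) + 24501 = -5946 + 24501 = 18555$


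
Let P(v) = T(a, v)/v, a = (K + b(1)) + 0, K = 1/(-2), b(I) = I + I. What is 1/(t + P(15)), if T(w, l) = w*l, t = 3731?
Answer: 2/7465 ≈ 0.00026792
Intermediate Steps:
b(I) = 2*I
K = -1/2 ≈ -0.50000
a = 3/2 (a = (-1/2 + 2*1) + 0 = (-1/2 + 2) + 0 = 3/2 + 0 = 3/2 ≈ 1.5000)
T(w, l) = l*w
P(v) = 3/2 (P(v) = (v*(3/2))/v = (3*v/2)/v = 3/2)
1/(t + P(15)) = 1/(3731 + 3/2) = 1/(7465/2) = 2/7465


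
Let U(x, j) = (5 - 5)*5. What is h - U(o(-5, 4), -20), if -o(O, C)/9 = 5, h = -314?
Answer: -314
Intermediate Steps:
o(O, C) = -45 (o(O, C) = -9*5 = -45)
U(x, j) = 0 (U(x, j) = 0*5 = 0)
h - U(o(-5, 4), -20) = -314 - 1*0 = -314 + 0 = -314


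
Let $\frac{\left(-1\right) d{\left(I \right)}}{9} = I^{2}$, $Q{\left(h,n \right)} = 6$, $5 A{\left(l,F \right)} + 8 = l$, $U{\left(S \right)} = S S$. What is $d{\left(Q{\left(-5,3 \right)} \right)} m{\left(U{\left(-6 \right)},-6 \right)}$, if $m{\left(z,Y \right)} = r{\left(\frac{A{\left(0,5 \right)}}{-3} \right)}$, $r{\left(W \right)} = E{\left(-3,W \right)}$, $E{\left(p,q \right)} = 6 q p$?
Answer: $\frac{15552}{5} \approx 3110.4$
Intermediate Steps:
$U{\left(S \right)} = S^{2}$
$A{\left(l,F \right)} = - \frac{8}{5} + \frac{l}{5}$
$E{\left(p,q \right)} = 6 p q$
$r{\left(W \right)} = - 18 W$ ($r{\left(W \right)} = 6 \left(-3\right) W = - 18 W$)
$m{\left(z,Y \right)} = - \frac{48}{5}$ ($m{\left(z,Y \right)} = - 18 \frac{- \frac{8}{5} + \frac{1}{5} \cdot 0}{-3} = - 18 \left(- \frac{8}{5} + 0\right) \left(- \frac{1}{3}\right) = - 18 \left(\left(- \frac{8}{5}\right) \left(- \frac{1}{3}\right)\right) = \left(-18\right) \frac{8}{15} = - \frac{48}{5}$)
$d{\left(I \right)} = - 9 I^{2}$
$d{\left(Q{\left(-5,3 \right)} \right)} m{\left(U{\left(-6 \right)},-6 \right)} = - 9 \cdot 6^{2} \left(- \frac{48}{5}\right) = \left(-9\right) 36 \left(- \frac{48}{5}\right) = \left(-324\right) \left(- \frac{48}{5}\right) = \frac{15552}{5}$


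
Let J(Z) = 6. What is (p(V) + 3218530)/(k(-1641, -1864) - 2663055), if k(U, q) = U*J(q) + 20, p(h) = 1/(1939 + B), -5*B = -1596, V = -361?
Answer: -36340422235/30179499371 ≈ -1.2041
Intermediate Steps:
B = 1596/5 (B = -1/5*(-1596) = 1596/5 ≈ 319.20)
p(h) = 5/11291 (p(h) = 1/(1939 + 1596/5) = 1/(11291/5) = 5/11291)
k(U, q) = 20 + 6*U (k(U, q) = U*6 + 20 = 6*U + 20 = 20 + 6*U)
(p(V) + 3218530)/(k(-1641, -1864) - 2663055) = (5/11291 + 3218530)/((20 + 6*(-1641)) - 2663055) = 36340422235/(11291*((20 - 9846) - 2663055)) = 36340422235/(11291*(-9826 - 2663055)) = (36340422235/11291)/(-2672881) = (36340422235/11291)*(-1/2672881) = -36340422235/30179499371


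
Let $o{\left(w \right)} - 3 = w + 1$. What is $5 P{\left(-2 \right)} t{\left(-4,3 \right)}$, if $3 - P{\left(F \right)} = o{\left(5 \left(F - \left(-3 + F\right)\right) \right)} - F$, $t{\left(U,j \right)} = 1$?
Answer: $-90$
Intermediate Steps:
$o{\left(w \right)} = 4 + w$ ($o{\left(w \right)} = 3 + \left(w + 1\right) = 3 + \left(1 + w\right) = 4 + w$)
$P{\left(F \right)} = -16 + F$ ($P{\left(F \right)} = 3 - \left(\left(4 + 5 \left(F - \left(-3 + F\right)\right)\right) - F\right) = 3 - \left(\left(4 + 5 \cdot 3\right) - F\right) = 3 - \left(\left(4 + 15\right) - F\right) = 3 - \left(19 - F\right) = 3 + \left(-19 + F\right) = -16 + F$)
$5 P{\left(-2 \right)} t{\left(-4,3 \right)} = 5 \left(-16 - 2\right) 1 = 5 \left(-18\right) 1 = \left(-90\right) 1 = -90$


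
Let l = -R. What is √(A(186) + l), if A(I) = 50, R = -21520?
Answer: √21570 ≈ 146.87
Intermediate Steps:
l = 21520 (l = -1*(-21520) = 21520)
√(A(186) + l) = √(50 + 21520) = √21570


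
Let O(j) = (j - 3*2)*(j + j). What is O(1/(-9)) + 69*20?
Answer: 111890/81 ≈ 1381.4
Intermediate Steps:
O(j) = 2*j*(-6 + j) (O(j) = (j - 6)*(2*j) = (-6 + j)*(2*j) = 2*j*(-6 + j))
O(1/(-9)) + 69*20 = 2*(-6 + 1/(-9))/(-9) + 69*20 = 2*(-⅑)*(-6 - ⅑) + 1380 = 2*(-⅑)*(-55/9) + 1380 = 110/81 + 1380 = 111890/81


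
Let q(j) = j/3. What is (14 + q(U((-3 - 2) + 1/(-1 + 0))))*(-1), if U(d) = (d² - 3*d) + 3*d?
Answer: -26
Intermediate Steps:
U(d) = d²
q(j) = j/3 (q(j) = j*(⅓) = j/3)
(14 + q(U((-3 - 2) + 1/(-1 + 0))))*(-1) = (14 + ((-3 - 2) + 1/(-1 + 0))²/3)*(-1) = (14 + (-5 + 1/(-1))²/3)*(-1) = (14 + (-5 - 1)²/3)*(-1) = (14 + (⅓)*(-6)²)*(-1) = (14 + (⅓)*36)*(-1) = (14 + 12)*(-1) = 26*(-1) = -26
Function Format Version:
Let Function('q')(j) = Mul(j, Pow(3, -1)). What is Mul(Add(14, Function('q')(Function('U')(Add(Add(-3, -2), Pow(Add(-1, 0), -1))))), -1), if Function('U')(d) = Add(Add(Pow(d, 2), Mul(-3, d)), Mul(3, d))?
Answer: -26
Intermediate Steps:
Function('U')(d) = Pow(d, 2)
Function('q')(j) = Mul(Rational(1, 3), j) (Function('q')(j) = Mul(j, Rational(1, 3)) = Mul(Rational(1, 3), j))
Mul(Add(14, Function('q')(Function('U')(Add(Add(-3, -2), Pow(Add(-1, 0), -1))))), -1) = Mul(Add(14, Mul(Rational(1, 3), Pow(Add(Add(-3, -2), Pow(Add(-1, 0), -1)), 2))), -1) = Mul(Add(14, Mul(Rational(1, 3), Pow(Add(-5, Pow(-1, -1)), 2))), -1) = Mul(Add(14, Mul(Rational(1, 3), Pow(Add(-5, -1), 2))), -1) = Mul(Add(14, Mul(Rational(1, 3), Pow(-6, 2))), -1) = Mul(Add(14, Mul(Rational(1, 3), 36)), -1) = Mul(Add(14, 12), -1) = Mul(26, -1) = -26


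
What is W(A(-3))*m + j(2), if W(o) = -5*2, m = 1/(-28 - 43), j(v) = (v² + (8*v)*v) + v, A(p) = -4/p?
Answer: 2708/71 ≈ 38.141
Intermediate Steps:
j(v) = v + 9*v² (j(v) = (v² + 8*v²) + v = 9*v² + v = v + 9*v²)
m = -1/71 (m = 1/(-71) = -1/71 ≈ -0.014085)
W(o) = -10
W(A(-3))*m + j(2) = -10*(-1/71) + 2*(1 + 9*2) = 10/71 + 2*(1 + 18) = 10/71 + 2*19 = 10/71 + 38 = 2708/71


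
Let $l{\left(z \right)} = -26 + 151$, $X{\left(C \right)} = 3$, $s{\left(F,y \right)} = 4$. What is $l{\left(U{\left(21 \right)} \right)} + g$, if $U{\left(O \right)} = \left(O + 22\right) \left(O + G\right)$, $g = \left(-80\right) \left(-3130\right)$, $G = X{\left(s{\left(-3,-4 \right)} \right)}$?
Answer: $250525$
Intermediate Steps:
$G = 3$
$g = 250400$
$U{\left(O \right)} = \left(3 + O\right) \left(22 + O\right)$ ($U{\left(O \right)} = \left(O + 22\right) \left(O + 3\right) = \left(22 + O\right) \left(3 + O\right) = \left(3 + O\right) \left(22 + O\right)$)
$l{\left(z \right)} = 125$
$l{\left(U{\left(21 \right)} \right)} + g = 125 + 250400 = 250525$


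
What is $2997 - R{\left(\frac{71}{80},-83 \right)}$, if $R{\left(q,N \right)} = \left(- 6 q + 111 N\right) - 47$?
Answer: $\frac{490493}{40} \approx 12262.0$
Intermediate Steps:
$R{\left(q,N \right)} = -47 - 6 q + 111 N$
$2997 - R{\left(\frac{71}{80},-83 \right)} = 2997 - \left(-47 - 6 \cdot \frac{71}{80} + 111 \left(-83\right)\right) = 2997 - \left(-47 - 6 \cdot 71 \cdot \frac{1}{80} - 9213\right) = 2997 - \left(-47 - \frac{213}{40} - 9213\right) = 2997 - - \frac{370613}{40} = 2997 + \frac{370613}{40} = \frac{490493}{40}$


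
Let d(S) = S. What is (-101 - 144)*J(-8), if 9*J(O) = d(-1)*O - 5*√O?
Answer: -1960/9 + 2450*I*√2/9 ≈ -217.78 + 384.98*I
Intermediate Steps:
J(O) = -5*√O/9 - O/9 (J(O) = (-O - 5*√O)/9 = -5*√O/9 - O/9)
(-101 - 144)*J(-8) = (-101 - 144)*(-10*I*√2/9 - ⅑*(-8)) = -245*(-10*I*√2/9 + 8/9) = -245*(8/9 - 10*I*√2/9) = -1960/9 + 2450*I*√2/9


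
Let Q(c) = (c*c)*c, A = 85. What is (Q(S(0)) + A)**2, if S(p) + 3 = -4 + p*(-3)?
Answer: 66564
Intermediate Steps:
S(p) = -7 - 3*p (S(p) = -3 + (-4 + p*(-3)) = -3 + (-4 - 3*p) = -7 - 3*p)
Q(c) = c**3 (Q(c) = c**2*c = c**3)
(Q(S(0)) + A)**2 = ((-7 - 3*0)**3 + 85)**2 = ((-7 + 0)**3 + 85)**2 = ((-7)**3 + 85)**2 = (-343 + 85)**2 = (-258)**2 = 66564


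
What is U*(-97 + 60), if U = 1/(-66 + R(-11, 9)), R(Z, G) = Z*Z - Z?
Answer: -37/66 ≈ -0.56061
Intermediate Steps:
R(Z, G) = Z² - Z
U = 1/66 (U = 1/(-66 - 11*(-1 - 11)) = 1/(-66 - 11*(-12)) = 1/(-66 + 132) = 1/66 ≈ 0.015152)
U*(-97 + 60) = (-97 + 60)/66 = (1/66)*(-37) = -37/66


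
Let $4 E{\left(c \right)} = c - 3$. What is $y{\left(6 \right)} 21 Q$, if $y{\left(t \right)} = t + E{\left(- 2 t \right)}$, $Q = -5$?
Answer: $- \frac{945}{4} \approx -236.25$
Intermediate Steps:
$E{\left(c \right)} = - \frac{3}{4} + \frac{c}{4}$ ($E{\left(c \right)} = \frac{c - 3}{4} = \frac{-3 + c}{4} = - \frac{3}{4} + \frac{c}{4}$)
$y{\left(t \right)} = - \frac{3}{4} + \frac{t}{2}$ ($y{\left(t \right)} = t + \left(- \frac{3}{4} + \frac{\left(-2\right) t}{4}\right) = t - \left(\frac{3}{4} + \frac{t}{2}\right) = - \frac{3}{4} + \frac{t}{2}$)
$y{\left(6 \right)} 21 Q = \left(- \frac{3}{4} + \frac{1}{2} \cdot 6\right) 21 \left(-5\right) = \left(- \frac{3}{4} + 3\right) 21 \left(-5\right) = \frac{9}{4} \cdot 21 \left(-5\right) = \frac{189}{4} \left(-5\right) = - \frac{945}{4}$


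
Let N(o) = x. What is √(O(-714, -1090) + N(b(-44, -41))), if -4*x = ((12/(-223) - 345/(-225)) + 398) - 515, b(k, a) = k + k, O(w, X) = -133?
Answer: I*√1164999945/3345 ≈ 10.204*I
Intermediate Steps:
b(k, a) = 2*k
x = 96604/3345 (x = -(((12/(-223) - 345/(-225)) + 398) - 515)/4 = -(((12*(-1/223) - 345*(-1/225)) + 398) - 515)/4 = -(((-12/223 + 23/15) + 398) - 515)/4 = -((4949/3345 + 398) - 515)/4 = -(1336259/3345 - 515)/4 = -¼*(-386416/3345) = 96604/3345 ≈ 28.880)
N(o) = 96604/3345
√(O(-714, -1090) + N(b(-44, -41))) = √(-133 + 96604/3345) = √(-348281/3345) = I*√1164999945/3345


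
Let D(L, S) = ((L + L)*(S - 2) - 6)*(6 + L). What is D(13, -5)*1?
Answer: -3572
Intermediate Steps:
D(L, S) = (-6 + 2*L*(-2 + S))*(6 + L) (D(L, S) = ((2*L)*(-2 + S) - 6)*(6 + L) = (2*L*(-2 + S) - 6)*(6 + L) = (-6 + 2*L*(-2 + S))*(6 + L))
D(13, -5)*1 = (-36 - 30*13 - 4*13**2 + 2*(-5)*13**2 + 12*13*(-5))*1 = (-36 - 390 - 4*169 + 2*(-5)*169 - 780)*1 = (-36 - 390 - 676 - 1690 - 780)*1 = -3572*1 = -3572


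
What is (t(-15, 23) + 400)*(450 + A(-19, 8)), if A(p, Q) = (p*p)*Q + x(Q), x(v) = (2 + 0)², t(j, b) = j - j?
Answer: 1336800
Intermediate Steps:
t(j, b) = 0
x(v) = 4 (x(v) = 2² = 4)
A(p, Q) = 4 + Q*p² (A(p, Q) = (p*p)*Q + 4 = p²*Q + 4 = Q*p² + 4 = 4 + Q*p²)
(t(-15, 23) + 400)*(450 + A(-19, 8)) = (0 + 400)*(450 + (4 + 8*(-19)²)) = 400*(450 + (4 + 8*361)) = 400*(450 + (4 + 2888)) = 400*(450 + 2892) = 400*3342 = 1336800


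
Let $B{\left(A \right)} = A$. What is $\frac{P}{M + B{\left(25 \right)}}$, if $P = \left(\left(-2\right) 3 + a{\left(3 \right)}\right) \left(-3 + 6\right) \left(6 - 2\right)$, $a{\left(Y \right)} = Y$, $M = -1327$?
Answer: $\frac{6}{217} \approx 0.02765$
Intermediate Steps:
$P = -36$ ($P = \left(\left(-2\right) 3 + 3\right) \left(-3 + 6\right) \left(6 - 2\right) = \left(-6 + 3\right) 3 \cdot 4 = \left(-3\right) 12 = -36$)
$\frac{P}{M + B{\left(25 \right)}} = \frac{1}{-1327 + 25} \left(-36\right) = \frac{1}{-1302} \left(-36\right) = \left(- \frac{1}{1302}\right) \left(-36\right) = \frac{6}{217}$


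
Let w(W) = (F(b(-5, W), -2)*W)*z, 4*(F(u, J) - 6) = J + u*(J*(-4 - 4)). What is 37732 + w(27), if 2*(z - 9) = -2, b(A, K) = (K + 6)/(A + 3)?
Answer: 24664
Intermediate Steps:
b(A, K) = (6 + K)/(3 + A)
F(u, J) = 6 + J/4 - 2*J*u (F(u, J) = 6 + (J + u*(J*(-4 - 4)))/4 = 6 + (J + u*(J*(-8)))/4 = 6 + (J + u*(-8*J))/4 = 6 + (J - 8*J*u)/4 = 6 + (J/4 - 2*J*u) = 6 + J/4 - 2*J*u)
z = 8 (z = 9 + (½)*(-2) = 9 - 1 = 8)
w(W) = 8*W*(-13/2 - 2*W) (w(W) = ((6 + (¼)*(-2) - 2*(-2)*(6 + W)/(3 - 5))*W)*8 = ((6 - ½ - 2*(-2)*(6 + W)/(-2))*W)*8 = ((6 - ½ - 2*(-2)*(-(6 + W)/2))*W)*8 = ((6 - ½ - 2*(-2)*(-3 - W/2))*W)*8 = ((6 - ½ + (-12 - 2*W))*W)*8 = ((-13/2 - 2*W)*W)*8 = (W*(-13/2 - 2*W))*8 = 8*W*(-13/2 - 2*W))
37732 + w(27) = 37732 + 4*27*(-13 - 4*27) = 37732 + 4*27*(-13 - 108) = 37732 + 4*27*(-121) = 37732 - 13068 = 24664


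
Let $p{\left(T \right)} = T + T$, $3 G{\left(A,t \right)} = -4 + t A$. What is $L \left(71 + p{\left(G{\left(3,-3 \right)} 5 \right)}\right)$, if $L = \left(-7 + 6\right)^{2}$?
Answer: $\frac{83}{3} \approx 27.667$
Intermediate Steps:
$G{\left(A,t \right)} = - \frac{4}{3} + \frac{A t}{3}$ ($G{\left(A,t \right)} = \frac{-4 + t A}{3} = \frac{-4 + A t}{3} = - \frac{4}{3} + \frac{A t}{3}$)
$L = 1$ ($L = \left(-1\right)^{2} = 1$)
$p{\left(T \right)} = 2 T$
$L \left(71 + p{\left(G{\left(3,-3 \right)} 5 \right)}\right) = 1 \left(71 + 2 \left(- \frac{4}{3} + \frac{1}{3} \cdot 3 \left(-3\right)\right) 5\right) = 1 \left(71 + 2 \left(- \frac{4}{3} - 3\right) 5\right) = 1 \left(71 + 2 \left(\left(- \frac{13}{3}\right) 5\right)\right) = 1 \left(71 + 2 \left(- \frac{65}{3}\right)\right) = 1 \left(71 - \frac{130}{3}\right) = 1 \cdot \frac{83}{3} = \frac{83}{3}$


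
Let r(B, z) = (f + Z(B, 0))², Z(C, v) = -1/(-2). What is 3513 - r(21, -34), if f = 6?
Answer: 13883/4 ≈ 3470.8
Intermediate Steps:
Z(C, v) = ½ (Z(C, v) = -1*(-½) = ½)
r(B, z) = 169/4 (r(B, z) = (6 + ½)² = (13/2)² = 169/4)
3513 - r(21, -34) = 3513 - 1*169/4 = 3513 - 169/4 = 13883/4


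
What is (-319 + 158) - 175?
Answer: -336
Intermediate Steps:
(-319 + 158) - 175 = -161 - 175 = -336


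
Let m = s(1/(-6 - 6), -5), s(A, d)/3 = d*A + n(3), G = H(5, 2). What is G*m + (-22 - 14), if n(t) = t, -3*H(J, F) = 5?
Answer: -637/12 ≈ -53.083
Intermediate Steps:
H(J, F) = -5/3 (H(J, F) = -1/3*5 = -5/3)
G = -5/3 ≈ -1.6667
s(A, d) = 9 + 3*A*d (s(A, d) = 3*(d*A + 3) = 3*(A*d + 3) = 3*(3 + A*d) = 9 + 3*A*d)
m = 41/4 (m = 9 + 3*(-5)/(-6 - 6) = 9 + 3*(-5)/(-12) = 9 + 3*(-1/12)*(-5) = 9 + 5/4 = 41/4 ≈ 10.250)
G*m + (-22 - 14) = -5/3*41/4 + (-22 - 14) = -205/12 - 36 = -637/12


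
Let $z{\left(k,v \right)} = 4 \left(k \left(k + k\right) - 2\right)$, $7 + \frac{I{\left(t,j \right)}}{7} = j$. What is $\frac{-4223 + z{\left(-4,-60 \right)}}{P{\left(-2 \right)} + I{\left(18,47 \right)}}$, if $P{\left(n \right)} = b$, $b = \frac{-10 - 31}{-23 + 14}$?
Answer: $- \frac{36927}{2561} \approx -14.419$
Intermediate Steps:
$I{\left(t,j \right)} = -49 + 7 j$
$b = \frac{41}{9}$ ($b = - \frac{41}{-9} = \left(-41\right) \left(- \frac{1}{9}\right) = \frac{41}{9} \approx 4.5556$)
$z{\left(k,v \right)} = -8 + 8 k^{2}$ ($z{\left(k,v \right)} = 4 \left(k 2 k - 2\right) = 4 \left(2 k^{2} - 2\right) = 4 \left(-2 + 2 k^{2}\right) = -8 + 8 k^{2}$)
$P{\left(n \right)} = \frac{41}{9}$
$\frac{-4223 + z{\left(-4,-60 \right)}}{P{\left(-2 \right)} + I{\left(18,47 \right)}} = \frac{-4223 - \left(8 - 8 \left(-4\right)^{2}\right)}{\frac{41}{9} + \left(-49 + 7 \cdot 47\right)} = \frac{-4223 + \left(-8 + 8 \cdot 16\right)}{\frac{41}{9} + \left(-49 + 329\right)} = \frac{-4223 + \left(-8 + 128\right)}{\frac{41}{9} + 280} = \frac{-4223 + 120}{\frac{2561}{9}} = \left(-4103\right) \frac{9}{2561} = - \frac{36927}{2561}$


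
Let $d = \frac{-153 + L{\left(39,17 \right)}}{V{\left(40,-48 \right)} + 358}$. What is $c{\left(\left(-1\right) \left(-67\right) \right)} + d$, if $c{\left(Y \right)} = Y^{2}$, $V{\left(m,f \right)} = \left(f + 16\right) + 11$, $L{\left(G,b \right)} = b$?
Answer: $\frac{1512657}{337} \approx 4488.6$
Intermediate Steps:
$V{\left(m,f \right)} = 27 + f$ ($V{\left(m,f \right)} = \left(16 + f\right) + 11 = 27 + f$)
$d = - \frac{136}{337}$ ($d = \frac{-153 + 17}{\left(27 - 48\right) + 358} = - \frac{136}{-21 + 358} = - \frac{136}{337} \approx -0.40356$)
$c{\left(\left(-1\right) \left(-67\right) \right)} + d = \left(\left(-1\right) \left(-67\right)\right)^{2} - \frac{136}{337} = 67^{2} - \frac{136}{337} = 4489 - \frac{136}{337} = \frac{1512657}{337}$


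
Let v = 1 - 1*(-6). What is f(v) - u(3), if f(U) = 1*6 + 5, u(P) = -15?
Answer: 26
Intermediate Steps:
v = 7 (v = 1 + 6 = 7)
f(U) = 11 (f(U) = 6 + 5 = 11)
f(v) - u(3) = 11 - 1*(-15) = 11 + 15 = 26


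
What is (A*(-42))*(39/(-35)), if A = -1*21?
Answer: -4914/5 ≈ -982.80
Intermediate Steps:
A = -21
(A*(-42))*(39/(-35)) = (-21*(-42))*(39/(-35)) = 882*(39*(-1/35)) = 882*(-39/35) = -4914/5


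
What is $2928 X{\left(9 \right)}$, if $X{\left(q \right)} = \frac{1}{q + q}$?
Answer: $\frac{488}{3} \approx 162.67$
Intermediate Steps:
$X{\left(q \right)} = \frac{1}{2 q}$
$2928 X{\left(9 \right)} = 2928 \frac{1}{2 \cdot 9} = 2928 \cdot \frac{1}{2} \cdot \frac{1}{9} = 2928 \cdot \frac{1}{18} = \frac{488}{3}$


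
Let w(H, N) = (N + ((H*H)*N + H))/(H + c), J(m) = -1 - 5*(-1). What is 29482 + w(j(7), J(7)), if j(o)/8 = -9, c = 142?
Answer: 1042204/35 ≈ 29777.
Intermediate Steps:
j(o) = -72 (j(o) = 8*(-9) = -72)
J(m) = 4 (J(m) = -1 + 5 = 4)
w(H, N) = (H + N + N*H²)/(142 + H) (w(H, N) = (N + ((H*H)*N + H))/(H + 142) = (N + (H²*N + H))/(142 + H) = (N + (N*H² + H))/(142 + H) = (N + (H + N*H²))/(142 + H) = (H + N + N*H²)/(142 + H))
29482 + w(j(7), J(7)) = 29482 + (-72 + 4 + 4*(-72)²)/(142 - 72) = 29482 + (-72 + 4 + 4*5184)/70 = 29482 + (-72 + 4 + 20736)/70 = 29482 + (1/70)*20668 = 29482 + 10334/35 = 1042204/35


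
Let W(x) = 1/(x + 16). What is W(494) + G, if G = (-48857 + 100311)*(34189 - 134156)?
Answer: -2623288029179/510 ≈ -5.1437e+9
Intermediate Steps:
G = -5143702018 (G = 51454*(-99967) = -5143702018)
W(x) = 1/(16 + x)
W(494) + G = 1/(16 + 494) - 5143702018 = 1/510 - 5143702018 = -2623288029179/510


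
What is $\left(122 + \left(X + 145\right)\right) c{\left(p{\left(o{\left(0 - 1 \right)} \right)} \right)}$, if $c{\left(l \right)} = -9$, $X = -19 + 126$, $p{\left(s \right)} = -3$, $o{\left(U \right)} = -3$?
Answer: $-3366$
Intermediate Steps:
$X = 107$
$\left(122 + \left(X + 145\right)\right) c{\left(p{\left(o{\left(0 - 1 \right)} \right)} \right)} = \left(122 + \left(107 + 145\right)\right) \left(-9\right) = \left(122 + 252\right) \left(-9\right) = 374 \left(-9\right) = -3366$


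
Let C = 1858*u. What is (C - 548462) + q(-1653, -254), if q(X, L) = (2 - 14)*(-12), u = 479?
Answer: 341664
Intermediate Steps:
q(X, L) = 144 (q(X, L) = -12*(-12) = 144)
C = 889982 (C = 1858*479 = 889982)
(C - 548462) + q(-1653, -254) = (889982 - 548462) + 144 = 341520 + 144 = 341664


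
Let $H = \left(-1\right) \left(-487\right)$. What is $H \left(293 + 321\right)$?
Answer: $299018$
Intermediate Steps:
$H = 487$
$H \left(293 + 321\right) = 487 \left(293 + 321\right) = 487 \cdot 614 = 299018$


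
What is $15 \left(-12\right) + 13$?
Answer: $-167$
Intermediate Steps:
$15 \left(-12\right) + 13 = -180 + 13 = -167$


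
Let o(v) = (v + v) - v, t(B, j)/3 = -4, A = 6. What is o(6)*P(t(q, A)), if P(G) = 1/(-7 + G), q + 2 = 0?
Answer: -6/19 ≈ -0.31579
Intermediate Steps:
q = -2 (q = -2 + 0 = -2)
t(B, j) = -12 (t(B, j) = 3*(-4) = -12)
o(v) = v (o(v) = 2*v - v = v)
o(6)*P(t(q, A)) = 6/(-7 - 12) = 6/(-19) = 6*(-1/19) = -6/19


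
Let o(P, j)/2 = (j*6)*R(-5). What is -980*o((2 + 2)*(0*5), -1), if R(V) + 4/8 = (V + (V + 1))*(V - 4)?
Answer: 946680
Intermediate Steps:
R(V) = -1/2 + (1 + 2*V)*(-4 + V) (R(V) = -1/2 + (V + (V + 1))*(V - 4) = -1/2 + (V + (1 + V))*(-4 + V) = -1/2 + (1 + 2*V)*(-4 + V))
o(P, j) = 966*j (o(P, j) = 2*((j*6)*(-9/2 - 7*(-5) + 2*(-5)**2)) = 2*((6*j)*(-9/2 + 35 + 2*25)) = 2*((6*j)*(-9/2 + 35 + 50)) = 2*((6*j)*(161/2)) = 2*(483*j) = 966*j)
-980*o((2 + 2)*(0*5), -1) = -946680*(-1) = -980*(-966) = 946680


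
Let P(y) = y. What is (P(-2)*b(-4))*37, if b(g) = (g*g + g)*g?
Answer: 3552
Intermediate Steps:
b(g) = g*(g + g**2) (b(g) = (g**2 + g)*g = (g + g**2)*g = g*(g + g**2))
(P(-2)*b(-4))*37 = -2*(-4)**2*(1 - 4)*37 = -32*(-3)*37 = -2*(-48)*37 = 96*37 = 3552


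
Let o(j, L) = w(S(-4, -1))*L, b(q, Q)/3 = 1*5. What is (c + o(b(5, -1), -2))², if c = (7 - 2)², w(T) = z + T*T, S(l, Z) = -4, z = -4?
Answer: 1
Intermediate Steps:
w(T) = -4 + T² (w(T) = -4 + T*T = -4 + T²)
b(q, Q) = 15 (b(q, Q) = 3*(1*5) = 3*5 = 15)
c = 25 (c = 5² = 25)
o(j, L) = 12*L (o(j, L) = (-4 + (-4)²)*L = (-4 + 16)*L = 12*L)
(c + o(b(5, -1), -2))² = (25 + 12*(-2))² = (25 - 24)² = 1² = 1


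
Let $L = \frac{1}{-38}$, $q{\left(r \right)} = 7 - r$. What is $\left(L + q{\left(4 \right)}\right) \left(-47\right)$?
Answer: $- \frac{5311}{38} \approx -139.76$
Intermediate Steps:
$L = - \frac{1}{38} \approx -0.026316$
$\left(L + q{\left(4 \right)}\right) \left(-47\right) = \left(- \frac{1}{38} + \left(7 - 4\right)\right) \left(-47\right) = \left(- \frac{1}{38} + 3\right) \left(-47\right) = \frac{113}{38} \left(-47\right) = - \frac{5311}{38}$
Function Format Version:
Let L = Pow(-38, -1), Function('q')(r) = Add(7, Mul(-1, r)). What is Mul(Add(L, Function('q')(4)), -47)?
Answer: Rational(-5311, 38) ≈ -139.76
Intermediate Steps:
L = Rational(-1, 38) ≈ -0.026316
Mul(Add(L, Function('q')(4)), -47) = Mul(Add(Rational(-1, 38), Add(7, Mul(-1, 4))), -47) = Mul(Add(Rational(-1, 38), Add(7, -4)), -47) = Mul(Add(Rational(-1, 38), 3), -47) = Mul(Rational(113, 38), -47) = Rational(-5311, 38)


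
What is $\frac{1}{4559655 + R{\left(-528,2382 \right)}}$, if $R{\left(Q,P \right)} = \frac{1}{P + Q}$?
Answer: $\frac{1854}{8453600371} \approx 2.1931 \cdot 10^{-7}$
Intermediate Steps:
$\frac{1}{4559655 + R{\left(-528,2382 \right)}} = \frac{1}{4559655 + \frac{1}{2382 - 528}} = \frac{1}{4559655 + \frac{1}{1854}} = \frac{1}{\frac{8453600371}{1854}} = \frac{1854}{8453600371}$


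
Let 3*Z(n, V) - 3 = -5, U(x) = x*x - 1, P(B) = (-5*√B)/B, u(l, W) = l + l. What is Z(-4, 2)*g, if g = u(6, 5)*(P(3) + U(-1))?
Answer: 40*√3/3 ≈ 23.094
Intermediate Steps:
u(l, W) = 2*l
P(B) = -5/√B
U(x) = -1 + x² (U(x) = x² - 1 = -1 + x²)
Z(n, V) = -⅔ (Z(n, V) = 1 + (⅓)*(-5) = 1 - 5/3 = -⅔)
g = -20*√3 (g = (2*6)*(-5*√3/3 + (-1 + (-1)²)) = 12*(-5*√3/3 + (-1 + 1)) = 12*(-5*√3/3 + 0) = 12*(-5*√3/3) = -20*√3 ≈ -34.641)
Z(-4, 2)*g = -(-40)*√3/3 = 40*√3/3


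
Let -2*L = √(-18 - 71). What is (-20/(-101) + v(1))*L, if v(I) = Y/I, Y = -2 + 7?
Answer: -525*I*√89/202 ≈ -24.519*I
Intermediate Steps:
Y = 5
L = -I*√89/2 (L = -√(-18 - 71)/2 = -I*√89/2 ≈ -4.717*I)
v(I) = 5/I
(-20/(-101) + v(1))*L = (-20/(-101) + 5/1)*(-I*√89/2) = (-20*(-1/101) + 5*1)*(-I*√89/2) = (20/101 + 5)*(-I*√89/2) = 525*(-I*√89/2)/101 = -525*I*√89/202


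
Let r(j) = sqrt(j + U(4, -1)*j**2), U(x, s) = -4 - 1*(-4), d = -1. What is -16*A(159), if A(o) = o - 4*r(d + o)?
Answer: -2544 + 64*sqrt(158) ≈ -1739.5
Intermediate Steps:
U(x, s) = 0 (U(x, s) = -4 + 4 = 0)
r(j) = sqrt(j) (r(j) = sqrt(j + 0*j**2) = sqrt(j + 0) = sqrt(j))
A(o) = o - 4*sqrt(-1 + o)
-16*A(159) = -16*(159 - 4*sqrt(-1 + 159)) = -16*(159 - 4*sqrt(158)) = -2544 + 64*sqrt(158)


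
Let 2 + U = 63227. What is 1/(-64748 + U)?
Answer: -1/1523 ≈ -0.00065660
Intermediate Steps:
U = 63225 (U = -2 + 63227 = 63225)
1/(-64748 + U) = 1/(-64748 + 63225) = 1/(-1523) = -1/1523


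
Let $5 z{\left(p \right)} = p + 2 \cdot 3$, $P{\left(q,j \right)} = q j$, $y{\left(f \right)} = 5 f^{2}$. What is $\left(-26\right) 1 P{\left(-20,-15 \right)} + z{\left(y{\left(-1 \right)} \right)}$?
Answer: $- \frac{38989}{5} \approx -7797.8$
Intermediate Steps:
$P{\left(q,j \right)} = j q$
$z{\left(p \right)} = \frac{6}{5} + \frac{p}{5}$ ($z{\left(p \right)} = \frac{p + 2 \cdot 3}{5} = \frac{p + 6}{5} = \frac{6 + p}{5} = \frac{6}{5} + \frac{p}{5}$)
$\left(-26\right) 1 P{\left(-20,-15 \right)} + z{\left(y{\left(-1 \right)} \right)} = \left(-26\right) 1 \left(\left(-15\right) \left(-20\right)\right) + \left(\frac{6}{5} + \frac{5 \left(-1\right)^{2}}{5}\right) = \left(-26\right) 300 + \left(\frac{6}{5} + \frac{5 \cdot 1}{5}\right) = -7800 + \left(\frac{6}{5} + \frac{1}{5} \cdot 5\right) = -7800 + \left(\frac{6}{5} + 1\right) = -7800 + \frac{11}{5} = - \frac{38989}{5}$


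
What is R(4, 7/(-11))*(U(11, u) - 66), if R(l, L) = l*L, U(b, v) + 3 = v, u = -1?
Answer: 1960/11 ≈ 178.18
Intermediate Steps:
U(b, v) = -3 + v
R(l, L) = L*l
R(4, 7/(-11))*(U(11, u) - 66) = ((7/(-11))*4)*((-3 - 1) - 66) = ((7*(-1/11))*4)*(-4 - 66) = -7/11*4*(-70) = -28/11*(-70) = 1960/11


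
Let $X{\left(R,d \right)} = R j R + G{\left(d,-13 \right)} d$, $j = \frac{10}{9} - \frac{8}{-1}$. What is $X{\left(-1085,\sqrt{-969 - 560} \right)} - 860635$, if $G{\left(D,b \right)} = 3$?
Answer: $\frac{88786735}{9} + 3 i \sqrt{1529} \approx 9.8652 \cdot 10^{6} + 117.31 i$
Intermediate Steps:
$j = \frac{82}{9}$ ($j = 10 \cdot \frac{1}{9} - -8 = \frac{10}{9} + 8 = \frac{82}{9} \approx 9.1111$)
$X{\left(R,d \right)} = 3 d + \frac{82 R^{2}}{9}$ ($X{\left(R,d \right)} = R \frac{82}{9} R + 3 d = \frac{82 R}{9} R + 3 d = \frac{82 R^{2}}{9} + 3 d = 3 d + \frac{82 R^{2}}{9}$)
$X{\left(-1085,\sqrt{-969 - 560} \right)} - 860635 = \left(3 \sqrt{-969 - 560} + \frac{82 \left(-1085\right)^{2}}{9}\right) - 860635 = \left(3 \sqrt{-1529} + \frac{82}{9} \cdot 1177225\right) - 860635 = \left(3 i \sqrt{1529} + \frac{96532450}{9}\right) - 860635 = \left(\frac{96532450}{9} + 3 i \sqrt{1529}\right) - 860635 = \frac{88786735}{9} + 3 i \sqrt{1529}$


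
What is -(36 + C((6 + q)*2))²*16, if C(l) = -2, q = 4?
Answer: -18496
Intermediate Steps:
-(36 + C((6 + q)*2))²*16 = -(36 - 2)²*16 = -1*34²*16 = -1*1156*16 = -1156*16 = -18496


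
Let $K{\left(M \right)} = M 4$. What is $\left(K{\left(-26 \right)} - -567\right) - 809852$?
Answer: $-809389$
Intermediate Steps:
$K{\left(M \right)} = 4 M$
$\left(K{\left(-26 \right)} - -567\right) - 809852 = \left(4 \left(-26\right) - -567\right) - 809852 = \left(-104 + 567\right) - 809852 = 463 - 809852 = -809389$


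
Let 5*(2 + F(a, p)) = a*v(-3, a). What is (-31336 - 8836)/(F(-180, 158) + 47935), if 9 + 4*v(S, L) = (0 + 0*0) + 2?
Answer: -10043/11999 ≈ -0.83699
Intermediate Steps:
v(S, L) = -7/4 (v(S, L) = -9/4 + ((0 + 0*0) + 2)/4 = -9/4 + ((0 + 0) + 2)/4 = -9/4 + (0 + 2)/4 = -9/4 + (1/4)*2 = -9/4 + 1/2 = -7/4)
F(a, p) = -2 - 7*a/20 (F(a, p) = -2 + (a*(-7/4))/5 = -2 + (-7*a/4)/5 = -2 - 7*a/20)
(-31336 - 8836)/(F(-180, 158) + 47935) = (-31336 - 8836)/((-2 - 7/20*(-180)) + 47935) = -40172/((-2 + 63) + 47935) = -40172/(61 + 47935) = -40172/47996 = -40172*1/47996 = -10043/11999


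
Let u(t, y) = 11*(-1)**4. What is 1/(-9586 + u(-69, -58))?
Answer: -1/9575 ≈ -0.00010444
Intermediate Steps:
u(t, y) = 11 (u(t, y) = 11*1 = 11)
1/(-9586 + u(-69, -58)) = 1/(-9586 + 11) = 1/(-9575) = -1/9575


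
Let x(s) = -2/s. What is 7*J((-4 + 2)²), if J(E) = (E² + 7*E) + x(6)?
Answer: 917/3 ≈ 305.67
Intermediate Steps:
J(E) = -⅓ + E² + 7*E (J(E) = (E² + 7*E) - 2/6 = (E² + 7*E) - 2*⅙ = (E² + 7*E) - ⅓ = -⅓ + E² + 7*E)
7*J((-4 + 2)²) = 7*(-⅓ + ((-4 + 2)²)² + 7*(-4 + 2)²) = 7*(-⅓ + ((-2)²)² + 7*(-2)²) = 7*(-⅓ + 4² + 7*4) = 7*(-⅓ + 16 + 28) = 7*(131/3) = 917/3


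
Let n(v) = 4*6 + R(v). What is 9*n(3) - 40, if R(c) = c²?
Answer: 257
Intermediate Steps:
n(v) = 24 + v² (n(v) = 4*6 + v² = 24 + v²)
9*n(3) - 40 = 9*(24 + 3²) - 40 = 9*(24 + 9) - 40 = 9*33 - 40 = 297 - 40 = 257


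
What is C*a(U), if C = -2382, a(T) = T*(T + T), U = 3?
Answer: -42876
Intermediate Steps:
a(T) = 2*T² (a(T) = T*(2*T) = 2*T²)
C*a(U) = -4764*3² = -4764*9 = -2382*18 = -42876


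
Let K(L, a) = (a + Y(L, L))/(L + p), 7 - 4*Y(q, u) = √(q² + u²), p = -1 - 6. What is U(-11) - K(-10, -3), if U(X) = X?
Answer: -753/68 - 5*√2/34 ≈ -11.281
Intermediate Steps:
p = -7
Y(q, u) = 7/4 - √(q² + u²)/4
K(L, a) = (7/4 + a - √2*√(L²)/4)/(-7 + L) (K(L, a) = (a + (7/4 - √(L² + L²)/4))/(L - 7) = (a + (7/4 - √2*√(L²)/4))/(-7 + L) = (7/4 + a - √2*√(L²)/4)/(-7 + L))
U(-11) - K(-10, -3) = -11 - (7 + 4*(-3) - √2*√((-10)²))/(4*(-7 - 10)) = -11 - (7 - 12 - √2*√100)/(4*(-17)) = -11 - (-1)*(7 - 12 - 1*√2*10)/(4*17) = -11 - (-1)*(7 - 12 - 10*√2)/(4*17) = -11 - (-1)*(-5 - 10*√2)/(4*17) = -11 - (5/68 + 5*√2/34) = -11 + (-5/68 - 5*√2/34) = -753/68 - 5*√2/34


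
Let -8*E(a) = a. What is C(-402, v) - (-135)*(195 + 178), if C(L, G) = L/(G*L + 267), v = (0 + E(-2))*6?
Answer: 2819947/56 ≈ 50356.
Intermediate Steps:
E(a) = -a/8
v = 3/2 (v = (0 - ⅛*(-2))*6 = (0 + ¼)*6 = (¼)*6 = 3/2 ≈ 1.5000)
C(L, G) = L/(267 + G*L)
C(-402, v) - (-135)*(195 + 178) = -402/(267 + (3/2)*(-402)) - (-135)*(195 + 178) = -402/(267 - 603) - (-135)*373 = -402/(-336) - 1*(-50355) = -402*(-1/336) + 50355 = 67/56 + 50355 = 2819947/56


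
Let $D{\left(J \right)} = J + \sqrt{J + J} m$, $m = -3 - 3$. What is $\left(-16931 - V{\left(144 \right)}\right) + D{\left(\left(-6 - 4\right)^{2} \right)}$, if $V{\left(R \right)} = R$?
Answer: $-16975 - 60 \sqrt{2} \approx -17060.0$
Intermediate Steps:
$m = -6$
$D{\left(J \right)} = J - 6 \sqrt{2} \sqrt{J}$ ($D{\left(J \right)} = J + \sqrt{J + J} \left(-6\right) = J + \sqrt{2 J} \left(-6\right) = J + \sqrt{2} \sqrt{J} \left(-6\right) = J - 6 \sqrt{2} \sqrt{J}$)
$\left(-16931 - V{\left(144 \right)}\right) + D{\left(\left(-6 - 4\right)^{2} \right)} = \left(-16931 - 144\right) - \left(- \left(-6 - 4\right)^{2} + 6 \sqrt{2} \sqrt{\left(-6 - 4\right)^{2}}\right) = \left(-16931 - 144\right) + \left(\left(-10\right)^{2} - 6 \sqrt{2} \sqrt{\left(-10\right)^{2}}\right) = -17075 + \left(100 - 6 \sqrt{2} \sqrt{100}\right) = -17075 + \left(100 - 6 \sqrt{2} \cdot 10\right) = -17075 + \left(100 - 60 \sqrt{2}\right) = -16975 - 60 \sqrt{2}$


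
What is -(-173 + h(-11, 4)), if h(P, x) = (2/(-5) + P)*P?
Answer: 238/5 ≈ 47.600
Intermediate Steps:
h(P, x) = P*(-2/5 + P) (h(P, x) = (2*(-1/5) + P)*P = (-2/5 + P)*P = P*(-2/5 + P))
-(-173 + h(-11, 4)) = -(-173 + (1/5)*(-11)*(-2 + 5*(-11))) = -(-173 + (1/5)*(-11)*(-2 - 55)) = -(-173 + (1/5)*(-11)*(-57)) = -(-173 + 627/5) = -1*(-238/5) = 238/5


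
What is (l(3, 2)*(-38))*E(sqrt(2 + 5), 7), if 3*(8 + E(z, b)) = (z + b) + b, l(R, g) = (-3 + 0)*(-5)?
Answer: 1900 - 190*sqrt(7) ≈ 1397.3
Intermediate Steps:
l(R, g) = 15 (l(R, g) = -3*(-5) = 15)
E(z, b) = -8 + z/3 + 2*b/3 (E(z, b) = -8 + ((z + b) + b)/3 = -8 + ((b + z) + b)/3 = -8 + (z + 2*b)/3 = -8 + (z/3 + 2*b/3) = -8 + z/3 + 2*b/3)
(l(3, 2)*(-38))*E(sqrt(2 + 5), 7) = (15*(-38))*(-8 + sqrt(2 + 5)/3 + (2/3)*7) = -570*(-8 + sqrt(7)/3 + 14/3) = -570*(-10/3 + sqrt(7)/3) = 1900 - 190*sqrt(7)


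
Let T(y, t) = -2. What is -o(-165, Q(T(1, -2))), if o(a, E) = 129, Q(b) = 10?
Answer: -129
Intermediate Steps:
-o(-165, Q(T(1, -2))) = -1*129 = -129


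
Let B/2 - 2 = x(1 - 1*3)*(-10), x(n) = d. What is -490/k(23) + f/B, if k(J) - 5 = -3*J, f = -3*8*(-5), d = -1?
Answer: 405/32 ≈ 12.656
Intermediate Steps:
x(n) = -1
B = 24 (B = 4 + 2*(-1*(-10)) = 4 + 2*10 = 4 + 20 = 24)
f = 120 (f = -24*(-5) = 120)
k(J) = 5 - 3*J
-490/k(23) + f/B = -490/(5 - 3*23) + 120/24 = -490/(5 - 69) + 120*(1/24) = -490/(-64) + 5 = -490*(-1/64) + 5 = 245/32 + 5 = 405/32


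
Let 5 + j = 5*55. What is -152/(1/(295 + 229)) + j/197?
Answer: -15690386/197 ≈ -79647.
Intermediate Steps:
j = 270 (j = -5 + 5*55 = -5 + 275 = 270)
-152/(1/(295 + 229)) + j/197 = -152/(1/(295 + 229)) + 270/197 = -152/(1/524) + 270*(1/197) = -152/1/524 + 270/197 = -152*524 + 270/197 = -79648 + 270/197 = -15690386/197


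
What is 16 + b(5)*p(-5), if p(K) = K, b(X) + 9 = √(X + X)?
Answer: 61 - 5*√10 ≈ 45.189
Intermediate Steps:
b(X) = -9 + √2*√X (b(X) = -9 + √(X + X) = -9 + √(2*X) = -9 + √2*√X)
16 + b(5)*p(-5) = 16 + (-9 + √2*√5)*(-5) = 16 + (-9 + √10)*(-5) = 16 + (45 - 5*√10) = 61 - 5*√10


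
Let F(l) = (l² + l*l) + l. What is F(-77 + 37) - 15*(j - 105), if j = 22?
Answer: 4405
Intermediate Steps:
F(l) = l + 2*l² (F(l) = (l² + l²) + l = 2*l² + l = l + 2*l²)
F(-77 + 37) - 15*(j - 105) = (-77 + 37)*(1 + 2*(-77 + 37)) - 15*(22 - 105) = -40*(1 + 2*(-40)) - 15*(-83) = -40*(1 - 80) + 1245 = -40*(-79) + 1245 = 3160 + 1245 = 4405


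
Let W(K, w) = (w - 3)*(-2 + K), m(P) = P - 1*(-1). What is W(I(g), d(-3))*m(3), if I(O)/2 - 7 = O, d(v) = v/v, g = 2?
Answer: -128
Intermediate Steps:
m(P) = 1 + P (m(P) = P + 1 = 1 + P)
d(v) = 1
I(O) = 14 + 2*O
W(K, w) = (-3 + w)*(-2 + K)
W(I(g), d(-3))*m(3) = (6 - 3*(14 + 2*2) - 2*1 + (14 + 2*2)*1)*(1 + 3) = (6 - 3*(14 + 4) - 2 + (14 + 4)*1)*4 = (6 - 3*18 - 2 + 18*1)*4 = (6 - 54 - 2 + 18)*4 = -32*4 = -128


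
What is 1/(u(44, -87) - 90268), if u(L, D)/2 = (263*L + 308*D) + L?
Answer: -1/120628 ≈ -8.2899e-6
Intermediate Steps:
u(L, D) = 528*L + 616*D (u(L, D) = 2*((263*L + 308*D) + L) = 2*(264*L + 308*D) = 528*L + 616*D)
1/(u(44, -87) - 90268) = 1/((528*44 + 616*(-87)) - 90268) = 1/((23232 - 53592) - 90268) = 1/(-30360 - 90268) = 1/(-120628) = -1/120628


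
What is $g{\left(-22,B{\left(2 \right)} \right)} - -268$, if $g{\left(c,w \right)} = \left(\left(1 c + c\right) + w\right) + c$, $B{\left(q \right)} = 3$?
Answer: $205$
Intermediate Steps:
$g{\left(c,w \right)} = w + 3 c$ ($g{\left(c,w \right)} = \left(\left(c + c\right) + w\right) + c = \left(2 c + w\right) + c = \left(w + 2 c\right) + c = w + 3 c$)
$g{\left(-22,B{\left(2 \right)} \right)} - -268 = \left(3 + 3 \left(-22\right)\right) - -268 = \left(3 - 66\right) + 268 = -63 + 268 = 205$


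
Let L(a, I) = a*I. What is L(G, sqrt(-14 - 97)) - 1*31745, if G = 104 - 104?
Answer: -31745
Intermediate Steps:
G = 0
L(a, I) = I*a
L(G, sqrt(-14 - 97)) - 1*31745 = sqrt(-14 - 97)*0 - 1*31745 = sqrt(-111)*0 - 31745 = (I*sqrt(111))*0 - 31745 = 0 - 31745 = -31745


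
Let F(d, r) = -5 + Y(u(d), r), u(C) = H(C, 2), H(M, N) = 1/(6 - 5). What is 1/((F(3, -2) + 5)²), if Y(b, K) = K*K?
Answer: 1/16 ≈ 0.062500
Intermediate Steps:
H(M, N) = 1 (H(M, N) = 1/1 = 1)
u(C) = 1
Y(b, K) = K²
F(d, r) = -5 + r²
1/((F(3, -2) + 5)²) = 1/(((-5 + (-2)²) + 5)²) = 1/(((-5 + 4) + 5)²) = 1/((-1 + 5)²) = 1/(4²) = 1/16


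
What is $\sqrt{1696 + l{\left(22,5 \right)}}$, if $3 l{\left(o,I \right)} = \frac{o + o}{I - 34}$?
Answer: $\frac{2 \sqrt{3208299}}{87} \approx 41.176$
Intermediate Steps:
$l{\left(o,I \right)} = \frac{2 o}{3 \left(-34 + I\right)}$ ($l{\left(o,I \right)} = \frac{\left(o + o\right) \frac{1}{I - 34}}{3} = \frac{2 o \frac{1}{-34 + I}}{3} = \frac{2 o}{3 \left(-34 + I\right)}$)
$\sqrt{1696 + l{\left(22,5 \right)}} = \sqrt{1696 + \frac{2}{3} \cdot 22 \frac{1}{-34 + 5}} = \sqrt{1696 + \frac{2}{3} \cdot 22 \frac{1}{-29}} = \sqrt{1696 + \frac{2}{3} \cdot 22 \left(- \frac{1}{29}\right)} = \sqrt{1696 - \frac{44}{87}} = \sqrt{\frac{147508}{87}} = \frac{2 \sqrt{3208299}}{87}$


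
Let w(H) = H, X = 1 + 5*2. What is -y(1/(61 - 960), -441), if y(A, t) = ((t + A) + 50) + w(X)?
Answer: 341621/899 ≈ 380.00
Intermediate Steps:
X = 11 (X = 1 + 10 = 11)
y(A, t) = 61 + A + t (y(A, t) = ((t + A) + 50) + 11 = ((A + t) + 50) + 11 = (50 + A + t) + 11 = 61 + A + t)
-y(1/(61 - 960), -441) = -(61 + 1/(61 - 960) - 441) = -(61 + 1/(-899) - 441) = -(61 - 1/899 - 441) = -1*(-341621/899) = 341621/899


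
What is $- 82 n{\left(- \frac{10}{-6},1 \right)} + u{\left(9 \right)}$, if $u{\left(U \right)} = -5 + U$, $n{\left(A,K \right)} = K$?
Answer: $-78$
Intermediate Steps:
$- 82 n{\left(- \frac{10}{-6},1 \right)} + u{\left(9 \right)} = \left(-82\right) 1 + \left(-5 + 9\right) = -82 + 4 = -78$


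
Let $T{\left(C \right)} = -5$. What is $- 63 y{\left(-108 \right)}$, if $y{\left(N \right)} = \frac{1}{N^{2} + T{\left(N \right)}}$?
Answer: $- \frac{63}{11659} \approx -0.0054035$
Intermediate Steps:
$y{\left(N \right)} = \frac{1}{-5 + N^{2}}$ ($y{\left(N \right)} = \frac{1}{N^{2} - 5} = \frac{1}{-5 + N^{2}}$)
$- 63 y{\left(-108 \right)} = - \frac{63}{-5 + \left(-108\right)^{2}} = - \frac{63}{-5 + 11664} = - \frac{63}{11659}$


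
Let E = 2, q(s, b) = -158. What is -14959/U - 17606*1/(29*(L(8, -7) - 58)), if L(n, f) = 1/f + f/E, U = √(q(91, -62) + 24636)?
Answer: 246484/25027 - 14959*√24478/24478 ≈ -85.764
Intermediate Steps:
U = √24478 (U = √(-158 + 24636) = √24478 ≈ 156.45)
L(n, f) = 1/f + f/2
-14959/U - 17606*1/(29*(L(8, -7) - 58)) = -14959*√24478/24478 - 17606*1/(29*((1/(-7) + (½)*(-7)) - 58)) = -14959*√24478/24478 - 17606*1/(29*((-⅐ - 7/2) - 58)) = -14959*√24478/24478 - 17606*1/(29*(-51/14 - 58)) = -14959*√24478/24478 - 17606/((-863/14*29)) = -14959*√24478/24478 - 17606/(-25027/14) = -14959*√24478/24478 - 17606*(-14/25027) = -14959*√24478/24478 + 246484/25027 = 246484/25027 - 14959*√24478/24478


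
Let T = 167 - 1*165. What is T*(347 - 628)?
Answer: -562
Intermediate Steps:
T = 2 (T = 167 - 165 = 2)
T*(347 - 628) = 2*(347 - 628) = 2*(-281) = -562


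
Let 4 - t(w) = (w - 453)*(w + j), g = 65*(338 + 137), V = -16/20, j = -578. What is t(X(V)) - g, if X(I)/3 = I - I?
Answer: -292705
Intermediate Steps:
V = -4/5 (V = -16*1/20 = -4/5 ≈ -0.80000)
g = 30875 (g = 65*475 = 30875)
X(I) = 0 (X(I) = 3*(I - I) = 3*0 = 0)
t(w) = 4 - (-578 + w)*(-453 + w) (t(w) = 4 - (w - 453)*(w - 578) = 4 - (-453 + w)*(-578 + w) = 4 - (-578 + w)*(-453 + w))
t(X(V)) - g = (-261830 - 1*0**2 + 1031*0) - 1*30875 = (-261830 - 1*0 + 0) - 30875 = (-261830 + 0 + 0) - 30875 = -261830 - 30875 = -292705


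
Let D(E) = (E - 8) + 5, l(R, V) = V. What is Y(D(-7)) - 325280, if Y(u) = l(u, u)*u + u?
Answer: -325190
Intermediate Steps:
D(E) = -3 + E (D(E) = (-8 + E) + 5 = -3 + E)
Y(u) = u + u**2 (Y(u) = u*u + u = u**2 + u = u + u**2)
Y(D(-7)) - 325280 = (-3 - 7)*(1 + (-3 - 7)) - 325280 = -10*(1 - 10) - 325280 = -10*(-9) - 325280 = 90 - 325280 = -325190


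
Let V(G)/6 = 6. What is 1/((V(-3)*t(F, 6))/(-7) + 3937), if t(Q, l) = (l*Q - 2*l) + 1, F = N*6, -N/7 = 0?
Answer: 7/27955 ≈ 0.00025040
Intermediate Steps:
N = 0 (N = -7*0 = 0)
V(G) = 36 (V(G) = 6*6 = 36)
F = 0 (F = 0*6 = 0)
t(Q, l) = 1 - 2*l + Q*l (t(Q, l) = (Q*l - 2*l) + 1 = (-2*l + Q*l) + 1 = 1 - 2*l + Q*l)
1/((V(-3)*t(F, 6))/(-7) + 3937) = 1/((36*(1 - 2*6 + 0*6))/(-7) + 3937) = 1/((36*(1 - 12 + 0))*(-⅐) + 3937) = 1/((36*(-11))*(-⅐) + 3937) = 1/(-396*(-⅐) + 3937) = 1/(396/7 + 3937) = 1/(27955/7) = 7/27955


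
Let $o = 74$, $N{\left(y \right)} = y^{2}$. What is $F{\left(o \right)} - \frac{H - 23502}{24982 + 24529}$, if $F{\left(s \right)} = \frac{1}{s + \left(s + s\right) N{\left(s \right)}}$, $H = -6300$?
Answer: $\frac{24155226155}{40129754742} \approx 0.60193$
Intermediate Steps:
$F{\left(s \right)} = \frac{1}{s + 2 s^{3}}$ ($F{\left(s \right)} = \frac{1}{s + \left(s + s\right) s^{2}} = \frac{1}{s + 2 s s^{2}} = \frac{1}{s + 2 s^{3}}$)
$F{\left(o \right)} - \frac{H - 23502}{24982 + 24529} = \frac{1}{74 + 2 \cdot 74^{3}} - \frac{-6300 - 23502}{24982 + 24529} = \frac{1}{74 + 2 \cdot 405224} - - \frac{29802}{49511} = \frac{1}{74 + 810448} - \left(-29802\right) \frac{1}{49511} = \frac{1}{810522} - - \frac{29802}{49511} = \frac{1}{810522} + \frac{29802}{49511} = \frac{24155226155}{40129754742}$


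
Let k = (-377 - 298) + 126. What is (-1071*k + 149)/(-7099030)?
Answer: -294064/3549515 ≈ -0.082846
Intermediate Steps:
k = -549 (k = -675 + 126 = -549)
(-1071*k + 149)/(-7099030) = (-1071*(-549) + 149)/(-7099030) = (587979 + 149)*(-1/7099030) = 588128*(-1/7099030) = -294064/3549515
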